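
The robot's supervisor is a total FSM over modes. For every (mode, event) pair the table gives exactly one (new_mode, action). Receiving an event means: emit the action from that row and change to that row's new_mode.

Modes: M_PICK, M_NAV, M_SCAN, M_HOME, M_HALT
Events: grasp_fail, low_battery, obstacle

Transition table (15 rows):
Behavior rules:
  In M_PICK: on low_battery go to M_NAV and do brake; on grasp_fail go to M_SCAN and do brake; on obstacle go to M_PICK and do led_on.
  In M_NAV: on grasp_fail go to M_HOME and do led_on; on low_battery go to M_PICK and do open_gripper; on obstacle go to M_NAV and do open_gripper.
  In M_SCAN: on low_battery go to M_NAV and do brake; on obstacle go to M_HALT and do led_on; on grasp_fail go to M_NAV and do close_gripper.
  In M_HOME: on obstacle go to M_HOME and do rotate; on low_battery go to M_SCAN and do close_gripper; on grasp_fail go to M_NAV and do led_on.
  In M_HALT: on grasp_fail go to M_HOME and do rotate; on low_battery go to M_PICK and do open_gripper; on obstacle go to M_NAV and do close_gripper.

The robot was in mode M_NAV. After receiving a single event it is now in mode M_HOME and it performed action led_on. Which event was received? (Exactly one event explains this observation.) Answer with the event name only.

try grasp_fail: (M_NAV, grasp_fail) → (M_HOME, led_on)  ← matches
try low_battery: (M_NAV, low_battery) → (M_PICK, open_gripper)
try obstacle: (M_NAV, obstacle) → (M_NAV, open_gripper)

grasp_fail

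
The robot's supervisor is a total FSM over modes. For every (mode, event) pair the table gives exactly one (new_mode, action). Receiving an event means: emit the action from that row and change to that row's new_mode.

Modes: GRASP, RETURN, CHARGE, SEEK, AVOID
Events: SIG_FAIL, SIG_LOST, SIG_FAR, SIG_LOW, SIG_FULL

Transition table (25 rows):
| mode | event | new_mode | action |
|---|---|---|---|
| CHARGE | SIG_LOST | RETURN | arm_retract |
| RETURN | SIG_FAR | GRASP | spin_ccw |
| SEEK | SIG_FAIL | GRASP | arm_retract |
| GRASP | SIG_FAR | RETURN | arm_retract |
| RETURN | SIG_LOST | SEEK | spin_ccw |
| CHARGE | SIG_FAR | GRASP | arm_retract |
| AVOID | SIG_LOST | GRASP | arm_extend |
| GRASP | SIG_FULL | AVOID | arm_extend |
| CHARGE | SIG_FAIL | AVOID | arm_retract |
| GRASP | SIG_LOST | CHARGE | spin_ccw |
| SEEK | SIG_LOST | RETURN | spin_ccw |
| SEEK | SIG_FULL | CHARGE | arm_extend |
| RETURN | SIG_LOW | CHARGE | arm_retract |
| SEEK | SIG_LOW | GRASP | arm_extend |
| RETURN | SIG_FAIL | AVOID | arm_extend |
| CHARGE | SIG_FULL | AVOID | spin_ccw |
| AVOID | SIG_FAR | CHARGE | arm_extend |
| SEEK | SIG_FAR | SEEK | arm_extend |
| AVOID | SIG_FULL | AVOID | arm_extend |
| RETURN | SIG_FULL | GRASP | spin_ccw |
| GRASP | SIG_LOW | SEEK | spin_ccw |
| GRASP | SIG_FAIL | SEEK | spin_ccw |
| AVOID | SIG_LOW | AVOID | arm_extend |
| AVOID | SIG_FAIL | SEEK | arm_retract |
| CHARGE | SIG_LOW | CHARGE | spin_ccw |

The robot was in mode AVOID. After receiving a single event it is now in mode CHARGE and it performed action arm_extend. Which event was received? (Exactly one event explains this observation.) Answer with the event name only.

SIG_FAR

try SIG_FAIL: (AVOID, SIG_FAIL) → (SEEK, arm_retract)
try SIG_LOST: (AVOID, SIG_LOST) → (GRASP, arm_extend)
try SIG_FAR: (AVOID, SIG_FAR) → (CHARGE, arm_extend)  ← matches
try SIG_LOW: (AVOID, SIG_LOW) → (AVOID, arm_extend)
try SIG_FULL: (AVOID, SIG_FULL) → (AVOID, arm_extend)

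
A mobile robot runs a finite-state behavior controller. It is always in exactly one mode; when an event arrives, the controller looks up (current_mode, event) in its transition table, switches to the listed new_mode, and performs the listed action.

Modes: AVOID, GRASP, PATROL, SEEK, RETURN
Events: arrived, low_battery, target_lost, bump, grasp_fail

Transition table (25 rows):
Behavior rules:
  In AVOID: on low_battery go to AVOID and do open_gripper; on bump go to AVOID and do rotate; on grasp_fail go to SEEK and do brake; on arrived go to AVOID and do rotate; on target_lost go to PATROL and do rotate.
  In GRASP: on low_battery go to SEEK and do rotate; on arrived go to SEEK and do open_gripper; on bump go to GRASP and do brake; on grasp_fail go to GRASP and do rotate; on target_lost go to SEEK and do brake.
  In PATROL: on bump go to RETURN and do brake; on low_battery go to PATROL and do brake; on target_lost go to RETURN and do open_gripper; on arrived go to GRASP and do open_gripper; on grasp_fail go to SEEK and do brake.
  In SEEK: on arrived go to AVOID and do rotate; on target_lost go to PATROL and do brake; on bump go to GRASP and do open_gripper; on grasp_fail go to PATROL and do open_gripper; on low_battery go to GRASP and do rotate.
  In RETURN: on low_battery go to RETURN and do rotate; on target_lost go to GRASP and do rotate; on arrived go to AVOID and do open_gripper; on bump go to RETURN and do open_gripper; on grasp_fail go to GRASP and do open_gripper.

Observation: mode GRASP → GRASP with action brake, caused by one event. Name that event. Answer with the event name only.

bump

try arrived: (GRASP, arrived) → (SEEK, open_gripper)
try low_battery: (GRASP, low_battery) → (SEEK, rotate)
try target_lost: (GRASP, target_lost) → (SEEK, brake)
try bump: (GRASP, bump) → (GRASP, brake)  ← matches
try grasp_fail: (GRASP, grasp_fail) → (GRASP, rotate)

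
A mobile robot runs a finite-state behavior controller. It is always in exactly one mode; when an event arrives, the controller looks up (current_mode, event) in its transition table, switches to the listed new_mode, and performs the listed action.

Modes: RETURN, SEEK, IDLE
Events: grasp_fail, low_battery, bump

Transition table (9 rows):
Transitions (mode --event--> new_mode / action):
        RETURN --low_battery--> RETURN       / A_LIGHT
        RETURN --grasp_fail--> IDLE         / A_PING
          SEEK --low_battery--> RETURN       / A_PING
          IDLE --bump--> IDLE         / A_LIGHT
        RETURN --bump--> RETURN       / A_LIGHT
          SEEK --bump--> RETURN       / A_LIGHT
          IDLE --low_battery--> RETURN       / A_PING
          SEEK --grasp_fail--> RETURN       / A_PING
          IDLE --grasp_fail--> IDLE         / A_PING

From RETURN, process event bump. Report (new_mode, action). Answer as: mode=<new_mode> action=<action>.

current mode = RETURN; filter table to that mode:
  (RETURN, low_battery) → (RETURN, A_LIGHT)
  (RETURN, grasp_fail) → (IDLE, A_PING)
  (RETURN, bump) → (RETURN, A_LIGHT)  ← event matches
event = bump selects (RETURN, A_LIGHT)

mode=RETURN action=A_LIGHT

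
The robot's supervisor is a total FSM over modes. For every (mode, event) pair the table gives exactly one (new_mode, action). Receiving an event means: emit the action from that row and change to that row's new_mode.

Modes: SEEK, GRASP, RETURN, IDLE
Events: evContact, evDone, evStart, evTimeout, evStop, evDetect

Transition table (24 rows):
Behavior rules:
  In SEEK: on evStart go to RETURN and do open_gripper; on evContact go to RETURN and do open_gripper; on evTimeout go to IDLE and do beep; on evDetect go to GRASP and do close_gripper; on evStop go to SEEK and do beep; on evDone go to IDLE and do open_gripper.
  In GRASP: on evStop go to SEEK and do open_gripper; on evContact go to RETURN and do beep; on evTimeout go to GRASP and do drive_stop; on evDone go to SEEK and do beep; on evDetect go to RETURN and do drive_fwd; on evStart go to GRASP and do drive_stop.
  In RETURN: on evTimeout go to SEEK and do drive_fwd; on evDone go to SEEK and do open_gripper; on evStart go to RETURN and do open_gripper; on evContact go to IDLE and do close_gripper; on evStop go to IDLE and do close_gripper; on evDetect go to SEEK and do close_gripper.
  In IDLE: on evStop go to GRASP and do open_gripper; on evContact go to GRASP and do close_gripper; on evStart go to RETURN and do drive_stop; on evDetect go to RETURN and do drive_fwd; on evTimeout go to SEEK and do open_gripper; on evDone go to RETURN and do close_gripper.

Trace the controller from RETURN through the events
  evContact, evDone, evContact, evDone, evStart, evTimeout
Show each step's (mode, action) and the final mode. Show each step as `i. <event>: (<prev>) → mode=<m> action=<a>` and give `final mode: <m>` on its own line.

final mode: SEEK

1. evContact: (RETURN) → mode=IDLE action=close_gripper
2. evDone: (IDLE) → mode=RETURN action=close_gripper
3. evContact: (RETURN) → mode=IDLE action=close_gripper
4. evDone: (IDLE) → mode=RETURN action=close_gripper
5. evStart: (RETURN) → mode=RETURN action=open_gripper
6. evTimeout: (RETURN) → mode=SEEK action=drive_fwd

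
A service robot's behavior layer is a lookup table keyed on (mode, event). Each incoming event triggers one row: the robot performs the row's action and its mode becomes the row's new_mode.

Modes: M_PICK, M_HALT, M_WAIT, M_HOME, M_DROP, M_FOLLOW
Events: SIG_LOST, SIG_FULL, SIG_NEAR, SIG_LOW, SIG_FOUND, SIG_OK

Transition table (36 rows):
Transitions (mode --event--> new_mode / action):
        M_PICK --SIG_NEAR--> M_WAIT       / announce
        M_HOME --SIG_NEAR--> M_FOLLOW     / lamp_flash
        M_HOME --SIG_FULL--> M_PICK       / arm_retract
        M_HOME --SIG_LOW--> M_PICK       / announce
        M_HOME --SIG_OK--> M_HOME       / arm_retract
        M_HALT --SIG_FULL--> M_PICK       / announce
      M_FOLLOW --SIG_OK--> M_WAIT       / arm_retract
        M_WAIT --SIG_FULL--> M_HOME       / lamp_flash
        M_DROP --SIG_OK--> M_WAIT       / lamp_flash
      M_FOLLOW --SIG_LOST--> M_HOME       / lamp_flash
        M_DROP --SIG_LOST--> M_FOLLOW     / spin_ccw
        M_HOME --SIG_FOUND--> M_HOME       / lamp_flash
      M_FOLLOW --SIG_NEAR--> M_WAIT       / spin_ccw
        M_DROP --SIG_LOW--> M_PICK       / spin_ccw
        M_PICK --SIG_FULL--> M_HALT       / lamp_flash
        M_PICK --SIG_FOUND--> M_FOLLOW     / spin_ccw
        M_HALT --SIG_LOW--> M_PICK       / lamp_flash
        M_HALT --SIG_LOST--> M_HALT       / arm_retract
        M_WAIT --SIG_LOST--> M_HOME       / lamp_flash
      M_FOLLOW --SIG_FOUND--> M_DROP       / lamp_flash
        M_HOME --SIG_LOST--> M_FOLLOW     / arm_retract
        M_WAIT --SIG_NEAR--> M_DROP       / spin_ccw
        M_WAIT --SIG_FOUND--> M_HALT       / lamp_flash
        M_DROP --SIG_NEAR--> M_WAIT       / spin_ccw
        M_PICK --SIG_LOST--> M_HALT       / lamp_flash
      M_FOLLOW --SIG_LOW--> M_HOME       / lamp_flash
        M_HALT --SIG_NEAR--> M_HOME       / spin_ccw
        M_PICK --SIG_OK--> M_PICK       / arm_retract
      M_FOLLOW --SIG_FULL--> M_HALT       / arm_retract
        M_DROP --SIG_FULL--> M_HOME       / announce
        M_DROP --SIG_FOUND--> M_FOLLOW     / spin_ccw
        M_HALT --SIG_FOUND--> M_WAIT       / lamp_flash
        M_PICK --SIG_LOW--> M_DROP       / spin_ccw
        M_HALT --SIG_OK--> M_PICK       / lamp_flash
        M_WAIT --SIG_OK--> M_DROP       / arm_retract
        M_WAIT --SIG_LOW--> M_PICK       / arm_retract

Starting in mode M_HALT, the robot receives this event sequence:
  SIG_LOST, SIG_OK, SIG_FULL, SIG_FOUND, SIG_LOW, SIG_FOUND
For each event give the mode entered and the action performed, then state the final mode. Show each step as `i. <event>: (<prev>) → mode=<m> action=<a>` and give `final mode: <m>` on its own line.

final mode: M_FOLLOW

1. SIG_LOST: (M_HALT) → mode=M_HALT action=arm_retract
2. SIG_OK: (M_HALT) → mode=M_PICK action=lamp_flash
3. SIG_FULL: (M_PICK) → mode=M_HALT action=lamp_flash
4. SIG_FOUND: (M_HALT) → mode=M_WAIT action=lamp_flash
5. SIG_LOW: (M_WAIT) → mode=M_PICK action=arm_retract
6. SIG_FOUND: (M_PICK) → mode=M_FOLLOW action=spin_ccw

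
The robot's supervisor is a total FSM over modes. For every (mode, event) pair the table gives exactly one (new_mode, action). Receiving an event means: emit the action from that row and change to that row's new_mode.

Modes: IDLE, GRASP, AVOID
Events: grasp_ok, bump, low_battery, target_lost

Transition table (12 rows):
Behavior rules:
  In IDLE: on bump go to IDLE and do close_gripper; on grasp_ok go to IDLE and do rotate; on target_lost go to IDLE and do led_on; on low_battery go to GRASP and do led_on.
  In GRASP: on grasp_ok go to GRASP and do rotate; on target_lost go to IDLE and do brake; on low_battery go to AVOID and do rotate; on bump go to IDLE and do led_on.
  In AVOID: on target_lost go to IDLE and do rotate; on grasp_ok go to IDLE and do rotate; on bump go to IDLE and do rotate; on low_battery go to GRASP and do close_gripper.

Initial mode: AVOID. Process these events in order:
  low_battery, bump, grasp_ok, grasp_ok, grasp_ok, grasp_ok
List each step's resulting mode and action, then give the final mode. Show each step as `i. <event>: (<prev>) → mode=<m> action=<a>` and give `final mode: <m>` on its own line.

1. low_battery: (AVOID) → mode=GRASP action=close_gripper
2. bump: (GRASP) → mode=IDLE action=led_on
3. grasp_ok: (IDLE) → mode=IDLE action=rotate
4. grasp_ok: (IDLE) → mode=IDLE action=rotate
5. grasp_ok: (IDLE) → mode=IDLE action=rotate
6. grasp_ok: (IDLE) → mode=IDLE action=rotate

final mode: IDLE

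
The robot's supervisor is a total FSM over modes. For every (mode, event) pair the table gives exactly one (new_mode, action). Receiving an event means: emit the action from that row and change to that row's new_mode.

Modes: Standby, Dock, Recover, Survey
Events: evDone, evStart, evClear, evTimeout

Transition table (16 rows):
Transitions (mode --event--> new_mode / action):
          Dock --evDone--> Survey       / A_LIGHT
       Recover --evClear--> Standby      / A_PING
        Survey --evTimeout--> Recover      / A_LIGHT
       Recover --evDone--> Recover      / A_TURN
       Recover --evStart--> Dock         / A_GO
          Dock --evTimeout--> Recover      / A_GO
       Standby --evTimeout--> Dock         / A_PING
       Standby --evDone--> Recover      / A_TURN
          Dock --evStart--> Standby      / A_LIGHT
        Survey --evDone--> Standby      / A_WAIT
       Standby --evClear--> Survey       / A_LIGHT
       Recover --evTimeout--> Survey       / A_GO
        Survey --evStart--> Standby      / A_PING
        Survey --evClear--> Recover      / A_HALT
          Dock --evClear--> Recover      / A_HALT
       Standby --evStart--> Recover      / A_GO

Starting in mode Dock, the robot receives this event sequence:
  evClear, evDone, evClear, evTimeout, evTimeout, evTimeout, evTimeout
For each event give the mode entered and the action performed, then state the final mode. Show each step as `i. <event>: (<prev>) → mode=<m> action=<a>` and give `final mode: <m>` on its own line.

final mode: Recover

1. evClear: (Dock) → mode=Recover action=A_HALT
2. evDone: (Recover) → mode=Recover action=A_TURN
3. evClear: (Recover) → mode=Standby action=A_PING
4. evTimeout: (Standby) → mode=Dock action=A_PING
5. evTimeout: (Dock) → mode=Recover action=A_GO
6. evTimeout: (Recover) → mode=Survey action=A_GO
7. evTimeout: (Survey) → mode=Recover action=A_LIGHT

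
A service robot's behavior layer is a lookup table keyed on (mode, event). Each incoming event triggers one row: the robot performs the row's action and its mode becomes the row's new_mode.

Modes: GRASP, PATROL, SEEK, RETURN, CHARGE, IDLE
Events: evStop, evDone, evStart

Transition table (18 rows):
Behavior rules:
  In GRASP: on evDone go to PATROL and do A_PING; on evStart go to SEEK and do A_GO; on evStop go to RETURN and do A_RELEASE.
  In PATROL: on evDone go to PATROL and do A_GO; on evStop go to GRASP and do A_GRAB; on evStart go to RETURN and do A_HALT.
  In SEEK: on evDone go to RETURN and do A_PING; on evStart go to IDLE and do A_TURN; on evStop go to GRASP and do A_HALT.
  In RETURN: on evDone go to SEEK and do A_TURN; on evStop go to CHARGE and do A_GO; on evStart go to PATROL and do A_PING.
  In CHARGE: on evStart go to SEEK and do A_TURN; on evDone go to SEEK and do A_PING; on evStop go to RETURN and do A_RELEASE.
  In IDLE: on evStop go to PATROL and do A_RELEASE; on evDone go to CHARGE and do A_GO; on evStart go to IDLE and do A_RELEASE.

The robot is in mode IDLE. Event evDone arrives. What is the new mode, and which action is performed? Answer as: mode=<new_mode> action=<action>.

mode=CHARGE action=A_GO

current mode = IDLE; filter table to that mode:
  (IDLE, evStop) → (PATROL, A_RELEASE)
  (IDLE, evDone) → (CHARGE, A_GO)  ← event matches
  (IDLE, evStart) → (IDLE, A_RELEASE)
event = evDone selects (CHARGE, A_GO)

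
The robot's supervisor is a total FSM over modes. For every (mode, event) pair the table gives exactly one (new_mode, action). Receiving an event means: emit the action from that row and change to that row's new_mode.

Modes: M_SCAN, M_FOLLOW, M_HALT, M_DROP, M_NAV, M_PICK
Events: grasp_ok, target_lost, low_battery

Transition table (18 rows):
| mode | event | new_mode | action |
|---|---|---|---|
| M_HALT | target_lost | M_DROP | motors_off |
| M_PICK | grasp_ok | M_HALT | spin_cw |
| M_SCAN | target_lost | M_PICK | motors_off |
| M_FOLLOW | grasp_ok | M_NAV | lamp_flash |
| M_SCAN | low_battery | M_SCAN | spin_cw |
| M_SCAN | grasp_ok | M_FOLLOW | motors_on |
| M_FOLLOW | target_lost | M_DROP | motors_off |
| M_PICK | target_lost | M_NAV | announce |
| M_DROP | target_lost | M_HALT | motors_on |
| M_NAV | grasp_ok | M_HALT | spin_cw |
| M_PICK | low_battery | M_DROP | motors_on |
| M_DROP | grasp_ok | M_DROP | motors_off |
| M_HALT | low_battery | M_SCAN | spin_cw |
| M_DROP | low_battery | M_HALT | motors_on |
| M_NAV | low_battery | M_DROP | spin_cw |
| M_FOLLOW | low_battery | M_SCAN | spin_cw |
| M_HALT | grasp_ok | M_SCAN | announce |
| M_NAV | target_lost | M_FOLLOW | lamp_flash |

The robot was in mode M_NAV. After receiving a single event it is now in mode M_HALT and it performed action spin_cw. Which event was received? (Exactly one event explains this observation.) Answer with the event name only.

try grasp_ok: (M_NAV, grasp_ok) → (M_HALT, spin_cw)  ← matches
try target_lost: (M_NAV, target_lost) → (M_FOLLOW, lamp_flash)
try low_battery: (M_NAV, low_battery) → (M_DROP, spin_cw)

grasp_ok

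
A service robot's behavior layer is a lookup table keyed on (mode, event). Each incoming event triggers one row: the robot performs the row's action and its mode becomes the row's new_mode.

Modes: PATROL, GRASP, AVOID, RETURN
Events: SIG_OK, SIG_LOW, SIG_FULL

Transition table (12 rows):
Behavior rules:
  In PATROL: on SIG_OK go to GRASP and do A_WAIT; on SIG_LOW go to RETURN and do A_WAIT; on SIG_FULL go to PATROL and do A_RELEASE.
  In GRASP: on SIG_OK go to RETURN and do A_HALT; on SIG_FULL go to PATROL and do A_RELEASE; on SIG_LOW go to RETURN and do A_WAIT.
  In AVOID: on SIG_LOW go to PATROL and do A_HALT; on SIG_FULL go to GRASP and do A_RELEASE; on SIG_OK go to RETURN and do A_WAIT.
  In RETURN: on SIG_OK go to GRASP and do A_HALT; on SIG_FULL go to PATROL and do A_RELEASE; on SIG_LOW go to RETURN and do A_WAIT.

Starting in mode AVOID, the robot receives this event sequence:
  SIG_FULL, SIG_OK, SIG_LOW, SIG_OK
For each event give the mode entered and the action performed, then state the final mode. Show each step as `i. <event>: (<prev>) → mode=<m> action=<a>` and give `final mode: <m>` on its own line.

1. SIG_FULL: (AVOID) → mode=GRASP action=A_RELEASE
2. SIG_OK: (GRASP) → mode=RETURN action=A_HALT
3. SIG_LOW: (RETURN) → mode=RETURN action=A_WAIT
4. SIG_OK: (RETURN) → mode=GRASP action=A_HALT

final mode: GRASP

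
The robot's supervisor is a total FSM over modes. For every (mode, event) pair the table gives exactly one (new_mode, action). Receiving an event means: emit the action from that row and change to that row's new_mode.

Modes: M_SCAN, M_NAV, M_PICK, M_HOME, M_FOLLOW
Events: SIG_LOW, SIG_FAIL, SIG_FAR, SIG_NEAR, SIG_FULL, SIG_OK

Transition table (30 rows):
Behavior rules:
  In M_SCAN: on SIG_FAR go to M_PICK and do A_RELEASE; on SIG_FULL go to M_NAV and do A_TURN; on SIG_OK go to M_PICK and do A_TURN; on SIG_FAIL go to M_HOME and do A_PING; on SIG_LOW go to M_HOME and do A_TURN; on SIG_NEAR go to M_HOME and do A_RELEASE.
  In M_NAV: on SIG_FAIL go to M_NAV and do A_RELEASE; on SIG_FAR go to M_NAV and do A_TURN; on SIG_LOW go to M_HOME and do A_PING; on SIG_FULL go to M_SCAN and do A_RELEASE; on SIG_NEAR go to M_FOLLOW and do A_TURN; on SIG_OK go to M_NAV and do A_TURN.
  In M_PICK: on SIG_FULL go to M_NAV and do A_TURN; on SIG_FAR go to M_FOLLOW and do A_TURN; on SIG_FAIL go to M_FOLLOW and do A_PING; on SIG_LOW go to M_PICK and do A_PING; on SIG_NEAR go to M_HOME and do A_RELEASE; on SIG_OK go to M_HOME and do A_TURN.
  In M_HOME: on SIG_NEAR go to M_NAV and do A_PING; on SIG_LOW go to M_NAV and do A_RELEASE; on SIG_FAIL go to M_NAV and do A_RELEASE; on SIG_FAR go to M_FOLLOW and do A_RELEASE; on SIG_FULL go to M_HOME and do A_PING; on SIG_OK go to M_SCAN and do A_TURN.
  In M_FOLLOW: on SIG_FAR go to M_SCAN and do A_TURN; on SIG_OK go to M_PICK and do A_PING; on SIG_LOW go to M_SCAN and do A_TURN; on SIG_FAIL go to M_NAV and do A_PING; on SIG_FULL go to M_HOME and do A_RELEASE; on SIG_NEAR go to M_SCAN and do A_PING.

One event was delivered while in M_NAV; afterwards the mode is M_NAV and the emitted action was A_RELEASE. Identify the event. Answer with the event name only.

try SIG_LOW: (M_NAV, SIG_LOW) → (M_HOME, A_PING)
try SIG_FAIL: (M_NAV, SIG_FAIL) → (M_NAV, A_RELEASE)  ← matches
try SIG_FAR: (M_NAV, SIG_FAR) → (M_NAV, A_TURN)
try SIG_NEAR: (M_NAV, SIG_NEAR) → (M_FOLLOW, A_TURN)
try SIG_FULL: (M_NAV, SIG_FULL) → (M_SCAN, A_RELEASE)
try SIG_OK: (M_NAV, SIG_OK) → (M_NAV, A_TURN)

SIG_FAIL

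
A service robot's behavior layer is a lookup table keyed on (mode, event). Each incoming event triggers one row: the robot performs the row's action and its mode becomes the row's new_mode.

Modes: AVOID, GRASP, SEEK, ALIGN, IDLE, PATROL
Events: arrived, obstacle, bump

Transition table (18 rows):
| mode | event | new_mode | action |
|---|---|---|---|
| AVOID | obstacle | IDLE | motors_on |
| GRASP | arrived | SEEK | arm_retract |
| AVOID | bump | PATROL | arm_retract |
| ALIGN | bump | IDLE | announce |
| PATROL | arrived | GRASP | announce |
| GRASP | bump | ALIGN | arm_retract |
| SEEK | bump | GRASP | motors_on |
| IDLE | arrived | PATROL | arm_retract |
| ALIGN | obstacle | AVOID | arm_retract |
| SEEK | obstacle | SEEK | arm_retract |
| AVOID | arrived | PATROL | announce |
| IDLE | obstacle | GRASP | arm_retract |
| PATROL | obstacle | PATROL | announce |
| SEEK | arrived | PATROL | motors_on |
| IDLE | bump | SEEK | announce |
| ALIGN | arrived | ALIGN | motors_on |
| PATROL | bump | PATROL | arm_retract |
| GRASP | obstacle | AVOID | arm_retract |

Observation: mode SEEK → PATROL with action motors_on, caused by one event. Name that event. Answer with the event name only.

arrived

try arrived: (SEEK, arrived) → (PATROL, motors_on)  ← matches
try obstacle: (SEEK, obstacle) → (SEEK, arm_retract)
try bump: (SEEK, bump) → (GRASP, motors_on)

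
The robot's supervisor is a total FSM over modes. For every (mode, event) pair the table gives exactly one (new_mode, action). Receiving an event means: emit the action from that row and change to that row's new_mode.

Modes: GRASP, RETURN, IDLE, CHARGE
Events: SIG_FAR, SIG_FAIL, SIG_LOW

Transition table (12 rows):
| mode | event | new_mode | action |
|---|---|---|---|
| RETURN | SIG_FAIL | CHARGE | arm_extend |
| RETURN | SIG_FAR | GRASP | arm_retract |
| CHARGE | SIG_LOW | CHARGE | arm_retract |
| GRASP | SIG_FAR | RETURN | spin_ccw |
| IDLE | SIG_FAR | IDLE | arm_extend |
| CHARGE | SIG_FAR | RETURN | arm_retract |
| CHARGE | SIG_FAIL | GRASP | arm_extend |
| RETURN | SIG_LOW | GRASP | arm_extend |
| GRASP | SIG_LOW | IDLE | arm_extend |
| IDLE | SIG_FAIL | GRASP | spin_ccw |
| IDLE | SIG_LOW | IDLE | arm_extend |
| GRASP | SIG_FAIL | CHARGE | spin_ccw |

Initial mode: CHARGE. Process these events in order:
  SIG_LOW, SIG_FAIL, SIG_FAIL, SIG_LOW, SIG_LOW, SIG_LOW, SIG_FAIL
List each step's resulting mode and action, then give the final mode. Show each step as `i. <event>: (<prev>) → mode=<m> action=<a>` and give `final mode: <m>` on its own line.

1. SIG_LOW: (CHARGE) → mode=CHARGE action=arm_retract
2. SIG_FAIL: (CHARGE) → mode=GRASP action=arm_extend
3. SIG_FAIL: (GRASP) → mode=CHARGE action=spin_ccw
4. SIG_LOW: (CHARGE) → mode=CHARGE action=arm_retract
5. SIG_LOW: (CHARGE) → mode=CHARGE action=arm_retract
6. SIG_LOW: (CHARGE) → mode=CHARGE action=arm_retract
7. SIG_FAIL: (CHARGE) → mode=GRASP action=arm_extend

final mode: GRASP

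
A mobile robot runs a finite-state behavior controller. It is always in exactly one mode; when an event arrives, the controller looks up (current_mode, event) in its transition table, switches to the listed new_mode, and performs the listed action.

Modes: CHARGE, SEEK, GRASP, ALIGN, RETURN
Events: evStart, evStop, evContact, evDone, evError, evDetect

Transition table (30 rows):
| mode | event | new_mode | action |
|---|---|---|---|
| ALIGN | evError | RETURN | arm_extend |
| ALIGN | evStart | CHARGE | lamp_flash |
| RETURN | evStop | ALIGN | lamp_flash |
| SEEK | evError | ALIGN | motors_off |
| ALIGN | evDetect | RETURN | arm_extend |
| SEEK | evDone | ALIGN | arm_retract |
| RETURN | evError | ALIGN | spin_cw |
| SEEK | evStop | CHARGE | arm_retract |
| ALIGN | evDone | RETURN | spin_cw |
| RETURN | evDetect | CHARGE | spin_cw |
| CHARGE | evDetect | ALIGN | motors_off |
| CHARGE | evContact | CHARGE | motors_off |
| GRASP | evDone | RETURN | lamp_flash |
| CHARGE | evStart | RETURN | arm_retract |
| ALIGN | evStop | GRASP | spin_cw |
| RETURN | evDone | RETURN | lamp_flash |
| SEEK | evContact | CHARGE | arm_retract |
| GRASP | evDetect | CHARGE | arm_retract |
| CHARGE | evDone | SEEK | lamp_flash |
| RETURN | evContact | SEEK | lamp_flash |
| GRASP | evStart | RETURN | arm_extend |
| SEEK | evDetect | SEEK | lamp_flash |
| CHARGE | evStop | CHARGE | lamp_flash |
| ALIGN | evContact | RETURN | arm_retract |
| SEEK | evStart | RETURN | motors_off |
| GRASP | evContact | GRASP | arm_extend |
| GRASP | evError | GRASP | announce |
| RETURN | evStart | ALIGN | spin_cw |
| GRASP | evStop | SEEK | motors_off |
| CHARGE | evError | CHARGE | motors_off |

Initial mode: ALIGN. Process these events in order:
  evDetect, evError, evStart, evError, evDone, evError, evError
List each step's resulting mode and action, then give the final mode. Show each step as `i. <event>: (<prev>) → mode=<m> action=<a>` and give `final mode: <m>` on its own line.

final mode: RETURN

1. evDetect: (ALIGN) → mode=RETURN action=arm_extend
2. evError: (RETURN) → mode=ALIGN action=spin_cw
3. evStart: (ALIGN) → mode=CHARGE action=lamp_flash
4. evError: (CHARGE) → mode=CHARGE action=motors_off
5. evDone: (CHARGE) → mode=SEEK action=lamp_flash
6. evError: (SEEK) → mode=ALIGN action=motors_off
7. evError: (ALIGN) → mode=RETURN action=arm_extend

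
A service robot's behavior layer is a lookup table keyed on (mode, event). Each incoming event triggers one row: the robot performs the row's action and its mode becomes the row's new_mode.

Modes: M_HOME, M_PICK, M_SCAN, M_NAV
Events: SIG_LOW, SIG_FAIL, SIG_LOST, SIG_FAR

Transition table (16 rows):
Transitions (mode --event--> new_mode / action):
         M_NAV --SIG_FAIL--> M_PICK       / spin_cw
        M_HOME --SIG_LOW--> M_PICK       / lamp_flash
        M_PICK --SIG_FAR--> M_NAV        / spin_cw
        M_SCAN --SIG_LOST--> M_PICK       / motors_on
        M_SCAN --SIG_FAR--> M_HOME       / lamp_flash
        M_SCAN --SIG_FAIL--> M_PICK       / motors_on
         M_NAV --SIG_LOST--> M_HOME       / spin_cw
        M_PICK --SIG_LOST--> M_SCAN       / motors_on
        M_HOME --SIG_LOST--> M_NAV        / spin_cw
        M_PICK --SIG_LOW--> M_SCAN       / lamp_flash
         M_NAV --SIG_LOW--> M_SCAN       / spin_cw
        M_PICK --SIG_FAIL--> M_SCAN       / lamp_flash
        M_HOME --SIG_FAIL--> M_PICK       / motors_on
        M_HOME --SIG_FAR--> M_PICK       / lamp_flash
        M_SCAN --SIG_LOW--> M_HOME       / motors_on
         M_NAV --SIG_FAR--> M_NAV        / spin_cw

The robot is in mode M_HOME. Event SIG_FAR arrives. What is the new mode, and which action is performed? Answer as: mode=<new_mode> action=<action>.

current mode = M_HOME; filter table to that mode:
  (M_HOME, SIG_LOW) → (M_PICK, lamp_flash)
  (M_HOME, SIG_LOST) → (M_NAV, spin_cw)
  (M_HOME, SIG_FAIL) → (M_PICK, motors_on)
  (M_HOME, SIG_FAR) → (M_PICK, lamp_flash)  ← event matches
event = SIG_FAR selects (M_PICK, lamp_flash)

mode=M_PICK action=lamp_flash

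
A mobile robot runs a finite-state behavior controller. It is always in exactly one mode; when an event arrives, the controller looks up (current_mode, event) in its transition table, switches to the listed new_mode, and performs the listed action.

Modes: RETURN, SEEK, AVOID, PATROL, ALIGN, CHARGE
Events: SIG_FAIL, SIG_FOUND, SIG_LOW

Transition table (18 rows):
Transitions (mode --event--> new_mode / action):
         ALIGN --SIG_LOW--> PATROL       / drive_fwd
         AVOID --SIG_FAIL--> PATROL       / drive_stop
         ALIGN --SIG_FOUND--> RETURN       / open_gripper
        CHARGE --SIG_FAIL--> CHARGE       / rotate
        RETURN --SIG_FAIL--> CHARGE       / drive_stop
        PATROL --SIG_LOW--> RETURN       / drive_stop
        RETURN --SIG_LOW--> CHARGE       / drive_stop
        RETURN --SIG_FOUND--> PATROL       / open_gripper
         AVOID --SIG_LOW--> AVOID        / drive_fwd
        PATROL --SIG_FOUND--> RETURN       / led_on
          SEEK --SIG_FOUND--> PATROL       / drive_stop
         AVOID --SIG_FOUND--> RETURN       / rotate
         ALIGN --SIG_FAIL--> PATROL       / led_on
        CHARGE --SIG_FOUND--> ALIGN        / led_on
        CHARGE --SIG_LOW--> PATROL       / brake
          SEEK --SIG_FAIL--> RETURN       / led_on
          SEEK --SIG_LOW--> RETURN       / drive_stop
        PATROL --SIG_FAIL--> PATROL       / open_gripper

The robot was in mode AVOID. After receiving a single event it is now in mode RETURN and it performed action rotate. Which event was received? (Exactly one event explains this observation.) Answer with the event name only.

SIG_FOUND

try SIG_FAIL: (AVOID, SIG_FAIL) → (PATROL, drive_stop)
try SIG_FOUND: (AVOID, SIG_FOUND) → (RETURN, rotate)  ← matches
try SIG_LOW: (AVOID, SIG_LOW) → (AVOID, drive_fwd)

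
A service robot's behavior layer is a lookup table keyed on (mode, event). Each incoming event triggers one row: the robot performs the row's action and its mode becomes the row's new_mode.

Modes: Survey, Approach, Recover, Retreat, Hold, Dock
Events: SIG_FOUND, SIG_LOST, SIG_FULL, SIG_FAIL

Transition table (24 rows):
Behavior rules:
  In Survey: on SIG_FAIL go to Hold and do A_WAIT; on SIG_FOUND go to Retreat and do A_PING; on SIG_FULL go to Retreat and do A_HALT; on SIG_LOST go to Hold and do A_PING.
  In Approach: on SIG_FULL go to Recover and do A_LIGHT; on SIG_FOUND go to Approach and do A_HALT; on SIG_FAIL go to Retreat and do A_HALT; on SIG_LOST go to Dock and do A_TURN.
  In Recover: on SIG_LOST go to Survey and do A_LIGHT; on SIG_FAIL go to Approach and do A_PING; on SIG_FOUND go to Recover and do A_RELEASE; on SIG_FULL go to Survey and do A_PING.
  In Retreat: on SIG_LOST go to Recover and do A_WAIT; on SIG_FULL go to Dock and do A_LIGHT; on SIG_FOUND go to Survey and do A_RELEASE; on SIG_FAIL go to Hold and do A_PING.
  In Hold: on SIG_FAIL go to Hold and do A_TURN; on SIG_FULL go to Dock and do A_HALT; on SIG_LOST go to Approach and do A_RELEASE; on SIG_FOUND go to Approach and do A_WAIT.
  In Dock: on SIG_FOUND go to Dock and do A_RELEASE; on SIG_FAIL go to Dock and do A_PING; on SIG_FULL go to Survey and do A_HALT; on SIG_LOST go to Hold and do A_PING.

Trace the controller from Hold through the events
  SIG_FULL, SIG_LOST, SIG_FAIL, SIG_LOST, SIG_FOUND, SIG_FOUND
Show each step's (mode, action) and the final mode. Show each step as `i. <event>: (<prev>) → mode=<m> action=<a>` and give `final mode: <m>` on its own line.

1. SIG_FULL: (Hold) → mode=Dock action=A_HALT
2. SIG_LOST: (Dock) → mode=Hold action=A_PING
3. SIG_FAIL: (Hold) → mode=Hold action=A_TURN
4. SIG_LOST: (Hold) → mode=Approach action=A_RELEASE
5. SIG_FOUND: (Approach) → mode=Approach action=A_HALT
6. SIG_FOUND: (Approach) → mode=Approach action=A_HALT

final mode: Approach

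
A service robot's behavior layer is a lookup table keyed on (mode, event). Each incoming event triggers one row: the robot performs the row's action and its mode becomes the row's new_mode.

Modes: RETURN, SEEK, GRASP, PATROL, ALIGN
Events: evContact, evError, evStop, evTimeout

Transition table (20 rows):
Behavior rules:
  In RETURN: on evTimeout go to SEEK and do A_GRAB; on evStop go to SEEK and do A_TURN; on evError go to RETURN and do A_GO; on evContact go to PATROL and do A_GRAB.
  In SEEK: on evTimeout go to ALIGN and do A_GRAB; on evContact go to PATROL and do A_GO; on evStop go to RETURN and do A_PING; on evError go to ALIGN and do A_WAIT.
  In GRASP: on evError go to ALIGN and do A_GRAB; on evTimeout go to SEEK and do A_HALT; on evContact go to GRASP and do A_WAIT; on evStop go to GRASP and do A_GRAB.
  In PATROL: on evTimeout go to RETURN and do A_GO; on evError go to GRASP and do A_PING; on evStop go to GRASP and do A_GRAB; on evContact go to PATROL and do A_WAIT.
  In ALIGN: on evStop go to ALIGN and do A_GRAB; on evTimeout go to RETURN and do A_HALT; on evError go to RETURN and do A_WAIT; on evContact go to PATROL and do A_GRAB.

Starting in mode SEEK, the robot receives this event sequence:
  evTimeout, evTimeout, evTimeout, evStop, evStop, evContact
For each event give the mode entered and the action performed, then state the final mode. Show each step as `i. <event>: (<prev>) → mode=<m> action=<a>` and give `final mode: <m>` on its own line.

final mode: PATROL

1. evTimeout: (SEEK) → mode=ALIGN action=A_GRAB
2. evTimeout: (ALIGN) → mode=RETURN action=A_HALT
3. evTimeout: (RETURN) → mode=SEEK action=A_GRAB
4. evStop: (SEEK) → mode=RETURN action=A_PING
5. evStop: (RETURN) → mode=SEEK action=A_TURN
6. evContact: (SEEK) → mode=PATROL action=A_GO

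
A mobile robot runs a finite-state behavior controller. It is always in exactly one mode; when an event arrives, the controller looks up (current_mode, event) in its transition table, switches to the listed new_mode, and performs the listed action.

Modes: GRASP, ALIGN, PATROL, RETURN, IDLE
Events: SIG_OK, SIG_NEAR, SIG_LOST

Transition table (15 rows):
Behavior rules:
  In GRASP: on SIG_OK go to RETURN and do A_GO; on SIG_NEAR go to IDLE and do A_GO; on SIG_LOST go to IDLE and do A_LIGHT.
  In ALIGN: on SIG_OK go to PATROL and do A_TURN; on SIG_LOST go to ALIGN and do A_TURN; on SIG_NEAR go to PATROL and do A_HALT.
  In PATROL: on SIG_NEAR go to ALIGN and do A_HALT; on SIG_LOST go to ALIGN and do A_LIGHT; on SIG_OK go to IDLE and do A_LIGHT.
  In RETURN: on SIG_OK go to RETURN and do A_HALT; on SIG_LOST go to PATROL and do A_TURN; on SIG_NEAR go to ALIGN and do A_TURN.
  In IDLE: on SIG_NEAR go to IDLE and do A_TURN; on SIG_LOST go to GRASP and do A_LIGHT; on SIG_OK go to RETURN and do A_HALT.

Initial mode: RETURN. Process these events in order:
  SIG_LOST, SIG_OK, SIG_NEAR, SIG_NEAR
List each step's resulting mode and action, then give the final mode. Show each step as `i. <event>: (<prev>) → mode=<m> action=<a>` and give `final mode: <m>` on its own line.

1. SIG_LOST: (RETURN) → mode=PATROL action=A_TURN
2. SIG_OK: (PATROL) → mode=IDLE action=A_LIGHT
3. SIG_NEAR: (IDLE) → mode=IDLE action=A_TURN
4. SIG_NEAR: (IDLE) → mode=IDLE action=A_TURN

final mode: IDLE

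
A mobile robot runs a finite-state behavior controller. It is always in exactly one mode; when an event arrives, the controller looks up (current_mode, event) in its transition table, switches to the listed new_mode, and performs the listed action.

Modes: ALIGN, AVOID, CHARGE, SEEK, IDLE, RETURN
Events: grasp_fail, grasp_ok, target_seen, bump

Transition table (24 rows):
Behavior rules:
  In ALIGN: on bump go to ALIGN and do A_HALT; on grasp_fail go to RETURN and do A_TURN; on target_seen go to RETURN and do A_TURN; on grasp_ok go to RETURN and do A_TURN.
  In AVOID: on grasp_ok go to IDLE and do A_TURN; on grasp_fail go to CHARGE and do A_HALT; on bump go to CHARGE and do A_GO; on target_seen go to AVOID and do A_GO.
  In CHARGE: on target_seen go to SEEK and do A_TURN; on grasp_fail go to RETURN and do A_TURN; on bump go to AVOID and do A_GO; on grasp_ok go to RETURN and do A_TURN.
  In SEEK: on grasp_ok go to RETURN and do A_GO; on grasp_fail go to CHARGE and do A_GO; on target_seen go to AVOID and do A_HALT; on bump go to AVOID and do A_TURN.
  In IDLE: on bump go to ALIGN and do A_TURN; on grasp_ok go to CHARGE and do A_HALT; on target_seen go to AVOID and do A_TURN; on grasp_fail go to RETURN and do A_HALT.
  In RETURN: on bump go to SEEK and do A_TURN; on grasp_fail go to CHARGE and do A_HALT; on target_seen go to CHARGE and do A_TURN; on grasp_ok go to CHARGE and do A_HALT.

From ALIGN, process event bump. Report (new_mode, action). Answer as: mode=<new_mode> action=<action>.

mode=ALIGN action=A_HALT

current mode = ALIGN; filter table to that mode:
  (ALIGN, bump) → (ALIGN, A_HALT)  ← event matches
  (ALIGN, grasp_fail) → (RETURN, A_TURN)
  (ALIGN, target_seen) → (RETURN, A_TURN)
  (ALIGN, grasp_ok) → (RETURN, A_TURN)
event = bump selects (ALIGN, A_HALT)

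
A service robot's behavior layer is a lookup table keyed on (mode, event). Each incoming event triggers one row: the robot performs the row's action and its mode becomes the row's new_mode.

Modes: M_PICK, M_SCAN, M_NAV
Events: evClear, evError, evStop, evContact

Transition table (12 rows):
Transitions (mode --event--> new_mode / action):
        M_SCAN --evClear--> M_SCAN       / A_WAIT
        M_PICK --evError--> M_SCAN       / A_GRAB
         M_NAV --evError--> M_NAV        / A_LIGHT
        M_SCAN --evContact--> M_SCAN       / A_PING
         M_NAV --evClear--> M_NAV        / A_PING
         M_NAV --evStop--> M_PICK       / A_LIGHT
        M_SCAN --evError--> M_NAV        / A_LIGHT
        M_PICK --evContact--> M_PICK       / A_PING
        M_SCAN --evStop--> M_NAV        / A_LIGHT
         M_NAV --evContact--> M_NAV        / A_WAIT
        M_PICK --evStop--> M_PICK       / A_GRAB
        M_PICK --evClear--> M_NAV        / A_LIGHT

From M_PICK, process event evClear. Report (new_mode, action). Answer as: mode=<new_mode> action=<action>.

current mode = M_PICK; filter table to that mode:
  (M_PICK, evError) → (M_SCAN, A_GRAB)
  (M_PICK, evContact) → (M_PICK, A_PING)
  (M_PICK, evStop) → (M_PICK, A_GRAB)
  (M_PICK, evClear) → (M_NAV, A_LIGHT)  ← event matches
event = evClear selects (M_NAV, A_LIGHT)

mode=M_NAV action=A_LIGHT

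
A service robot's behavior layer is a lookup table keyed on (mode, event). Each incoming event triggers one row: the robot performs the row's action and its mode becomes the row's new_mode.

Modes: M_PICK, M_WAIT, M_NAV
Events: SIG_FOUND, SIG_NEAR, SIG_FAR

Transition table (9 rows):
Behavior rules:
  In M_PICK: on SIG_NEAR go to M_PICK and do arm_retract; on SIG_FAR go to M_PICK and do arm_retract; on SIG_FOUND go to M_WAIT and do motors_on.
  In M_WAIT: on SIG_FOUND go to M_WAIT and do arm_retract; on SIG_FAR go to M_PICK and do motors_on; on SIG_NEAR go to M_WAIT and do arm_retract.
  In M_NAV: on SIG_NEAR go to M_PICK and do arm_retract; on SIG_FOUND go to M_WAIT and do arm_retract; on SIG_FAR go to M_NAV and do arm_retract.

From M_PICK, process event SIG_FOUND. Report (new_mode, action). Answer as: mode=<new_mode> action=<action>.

mode=M_WAIT action=motors_on

current mode = M_PICK; filter table to that mode:
  (M_PICK, SIG_NEAR) → (M_PICK, arm_retract)
  (M_PICK, SIG_FAR) → (M_PICK, arm_retract)
  (M_PICK, SIG_FOUND) → (M_WAIT, motors_on)  ← event matches
event = SIG_FOUND selects (M_WAIT, motors_on)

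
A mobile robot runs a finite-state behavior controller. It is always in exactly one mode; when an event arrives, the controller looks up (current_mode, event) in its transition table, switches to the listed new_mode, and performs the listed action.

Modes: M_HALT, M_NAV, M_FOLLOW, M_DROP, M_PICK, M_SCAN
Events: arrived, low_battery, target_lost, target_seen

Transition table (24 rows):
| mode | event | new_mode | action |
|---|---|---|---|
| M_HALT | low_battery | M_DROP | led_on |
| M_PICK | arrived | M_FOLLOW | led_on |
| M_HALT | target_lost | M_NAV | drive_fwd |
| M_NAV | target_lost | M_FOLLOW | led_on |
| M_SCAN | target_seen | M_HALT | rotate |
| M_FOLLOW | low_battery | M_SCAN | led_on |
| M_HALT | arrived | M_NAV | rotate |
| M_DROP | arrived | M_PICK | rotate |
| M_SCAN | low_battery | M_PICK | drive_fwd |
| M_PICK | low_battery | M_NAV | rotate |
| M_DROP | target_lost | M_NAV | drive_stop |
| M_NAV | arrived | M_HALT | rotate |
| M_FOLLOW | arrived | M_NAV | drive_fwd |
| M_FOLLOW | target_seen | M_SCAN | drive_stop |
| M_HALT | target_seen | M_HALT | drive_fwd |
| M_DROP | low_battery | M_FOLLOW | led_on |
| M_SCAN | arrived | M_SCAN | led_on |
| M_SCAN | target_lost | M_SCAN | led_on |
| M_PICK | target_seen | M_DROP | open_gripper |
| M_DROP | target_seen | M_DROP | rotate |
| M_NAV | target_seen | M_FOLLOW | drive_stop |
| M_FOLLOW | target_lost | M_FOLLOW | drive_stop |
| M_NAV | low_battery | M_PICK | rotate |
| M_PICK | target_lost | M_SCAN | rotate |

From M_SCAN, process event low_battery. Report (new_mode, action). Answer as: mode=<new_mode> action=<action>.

mode=M_PICK action=drive_fwd

current mode = M_SCAN; filter table to that mode:
  (M_SCAN, target_seen) → (M_HALT, rotate)
  (M_SCAN, low_battery) → (M_PICK, drive_fwd)  ← event matches
  (M_SCAN, arrived) → (M_SCAN, led_on)
  (M_SCAN, target_lost) → (M_SCAN, led_on)
event = low_battery selects (M_PICK, drive_fwd)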